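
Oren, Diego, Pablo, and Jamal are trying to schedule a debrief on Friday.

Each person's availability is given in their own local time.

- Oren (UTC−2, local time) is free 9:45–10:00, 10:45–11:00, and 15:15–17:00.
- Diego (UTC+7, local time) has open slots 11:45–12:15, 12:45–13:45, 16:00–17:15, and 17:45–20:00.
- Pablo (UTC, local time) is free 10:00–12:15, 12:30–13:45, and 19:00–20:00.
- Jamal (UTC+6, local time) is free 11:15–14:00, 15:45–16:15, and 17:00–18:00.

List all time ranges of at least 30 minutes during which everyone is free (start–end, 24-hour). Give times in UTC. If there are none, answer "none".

Oren → UTC: 11:45–12:00, 12:45–13:00, 17:15–19:00.
Diego → UTC: 04:45–05:15, 05:45–06:45, 09:00–10:15, 10:45–13:00.
Pablo → UTC: 10:00–12:15, 12:30–13:45, 19:00–20:00.
Jamal → UTC: 05:15–08:00, 09:45–10:15, 11:00–12:00.
Oren ∩ Diego: 11:45–12:00, 12:45–13:00.
Oren ∩ Diego ∩ Pablo: 11:45–12:00, 12:45–13:00.
Oren ∩ Diego ∩ Pablo ∩ Jamal: 11:45–12:00.
Windows ≥ 30 min: (none).

none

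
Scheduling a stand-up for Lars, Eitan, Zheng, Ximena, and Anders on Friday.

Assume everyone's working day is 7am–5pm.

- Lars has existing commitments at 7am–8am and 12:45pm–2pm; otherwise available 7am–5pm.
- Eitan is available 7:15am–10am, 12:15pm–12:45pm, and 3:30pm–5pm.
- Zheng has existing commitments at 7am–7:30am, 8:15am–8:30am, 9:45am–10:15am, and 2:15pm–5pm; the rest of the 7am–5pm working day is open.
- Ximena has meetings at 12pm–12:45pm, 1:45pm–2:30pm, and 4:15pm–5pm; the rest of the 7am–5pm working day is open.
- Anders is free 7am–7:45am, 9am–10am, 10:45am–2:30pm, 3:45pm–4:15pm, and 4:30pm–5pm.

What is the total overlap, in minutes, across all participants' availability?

Lars free within 07:00–17:00: 08:00–12:45, 14:00–17:00.
Zheng free within 07:00–17:00: 07:30–08:15, 08:30–09:45, 10:15–14:15.
Ximena free within 07:00–17:00: 07:00–12:00, 12:45–13:45, 14:30–16:15.
Lars ∩ Eitan: 08:00–10:00, 12:15–12:45, 15:30–17:00.
Lars ∩ Eitan ∩ Zheng: 08:00–08:15, 08:30–09:45, 12:15–12:45.
Lars ∩ Eitan ∩ Zheng ∩ Ximena: 08:00–08:15, 08:30–09:45.
Lars ∩ Eitan ∩ Zheng ∩ Ximena ∩ Anders: 09:00–09:45.
Total common minutes: 45.

45 minutes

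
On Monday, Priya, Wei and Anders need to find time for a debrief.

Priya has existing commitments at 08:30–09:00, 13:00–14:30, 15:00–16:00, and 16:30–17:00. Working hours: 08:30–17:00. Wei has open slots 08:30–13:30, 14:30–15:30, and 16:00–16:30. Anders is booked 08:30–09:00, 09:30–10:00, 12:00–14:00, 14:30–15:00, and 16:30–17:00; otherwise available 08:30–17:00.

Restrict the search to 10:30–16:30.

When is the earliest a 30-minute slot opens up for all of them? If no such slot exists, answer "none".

Priya free within 08:30–17:00: 09:00–13:00, 14:30–15:00, 16:00–16:30.
Anders free within 08:30–17:00: 09:00–09:30, 10:00–12:00, 14:00–14:30, 15:00–16:30.
Priya ∩ Wei: 09:00–13:00, 14:30–15:00, 16:00–16:30.
Priya ∩ Wei ∩ Anders: 09:00–09:30, 10:00–12:00, 16:00–16:30.
Restricted to 10:30–16:30: 10:30–12:00, 16:00–16:30.
Windows ≥ 30 min: 10:30–12:00, 16:00–16:30.
Earliest such window starts at 10:30.

10:30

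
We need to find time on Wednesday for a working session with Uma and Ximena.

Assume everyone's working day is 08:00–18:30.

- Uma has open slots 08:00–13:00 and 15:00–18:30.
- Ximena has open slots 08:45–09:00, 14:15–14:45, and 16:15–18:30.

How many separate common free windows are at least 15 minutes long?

2

Uma ∩ Ximena: 08:45–09:00, 16:15–18:30.
Windows ≥ 15 min: 08:45–09:00, 16:15–18:30.
That's 2 windows.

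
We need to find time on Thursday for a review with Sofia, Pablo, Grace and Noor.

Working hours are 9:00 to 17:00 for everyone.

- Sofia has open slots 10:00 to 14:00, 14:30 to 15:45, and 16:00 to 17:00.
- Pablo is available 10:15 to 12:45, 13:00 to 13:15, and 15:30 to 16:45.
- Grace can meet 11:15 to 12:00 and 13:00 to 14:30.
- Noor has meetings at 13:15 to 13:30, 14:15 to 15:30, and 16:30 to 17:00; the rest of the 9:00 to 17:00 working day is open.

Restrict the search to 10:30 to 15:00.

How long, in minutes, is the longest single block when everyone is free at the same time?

45 minutes

Noor free within 09:00–17:00: 09:00–13:15, 13:30–14:15, 15:30–16:30.
Sofia ∩ Pablo: 10:15–12:45, 13:00–13:15, 15:30–15:45, 16:00–16:45.
Sofia ∩ Pablo ∩ Grace: 11:15–12:00, 13:00–13:15.
Sofia ∩ Pablo ∩ Grace ∩ Noor: 11:15–12:00, 13:00–13:15.
Restricted to 10:30–15:00: 11:15–12:00, 13:00–13:15.
Common window lengths: 45, 15 min; longest is 45.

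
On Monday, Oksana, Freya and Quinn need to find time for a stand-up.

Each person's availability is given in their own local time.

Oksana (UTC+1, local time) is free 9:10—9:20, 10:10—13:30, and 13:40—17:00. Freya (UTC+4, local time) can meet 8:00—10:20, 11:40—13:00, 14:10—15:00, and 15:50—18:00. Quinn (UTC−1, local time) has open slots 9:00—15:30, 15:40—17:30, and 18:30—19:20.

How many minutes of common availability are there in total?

170 minutes

Oksana → UTC: 08:10–08:20, 09:10–12:30, 12:40–16:00.
Freya → UTC: 04:00–06:20, 07:40–09:00, 10:10–11:00, 11:50–14:00.
Quinn → UTC: 10:00–16:30, 16:40–18:30, 19:30–20:20.
Oksana ∩ Freya: 08:10–08:20, 10:10–11:00, 11:50–12:30, 12:40–14:00.
Oksana ∩ Freya ∩ Quinn: 10:10–11:00, 11:50–12:30, 12:40–14:00.
Total common minutes: 50 + 40 + 80 = 170.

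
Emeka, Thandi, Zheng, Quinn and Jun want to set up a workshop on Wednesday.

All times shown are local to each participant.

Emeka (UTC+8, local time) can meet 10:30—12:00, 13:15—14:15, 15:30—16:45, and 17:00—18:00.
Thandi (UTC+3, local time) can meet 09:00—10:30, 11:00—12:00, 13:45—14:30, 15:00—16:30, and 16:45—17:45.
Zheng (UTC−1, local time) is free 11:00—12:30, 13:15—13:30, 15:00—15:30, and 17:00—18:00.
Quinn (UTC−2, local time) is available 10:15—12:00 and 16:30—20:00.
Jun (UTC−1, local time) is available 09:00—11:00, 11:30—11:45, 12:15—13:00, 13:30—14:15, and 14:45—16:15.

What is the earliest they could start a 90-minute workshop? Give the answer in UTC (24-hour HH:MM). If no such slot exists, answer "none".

Emeka → UTC: 02:30–04:00, 05:15–06:15, 07:30–08:45, 09:00–10:00.
Thandi → UTC: 06:00–07:30, 08:00–09:00, 10:45–11:30, 12:00–13:30, 13:45–14:45.
Zheng → UTC: 12:00–13:30, 14:15–14:30, 16:00–16:30, 18:00–19:00.
Quinn → UTC: 12:15–14:00, 18:30–22:00.
Jun → UTC: 10:00–12:00, 12:30–12:45, 13:15–14:00, 14:30–15:15, 15:45–17:15.
Emeka ∩ Thandi: 06:00–06:15, 08:00–08:45.
Emeka ∩ Thandi ∩ Zheng: (none).
Emeka ∩ Thandi ∩ Zheng ∩ Quinn: (none).
Emeka ∩ Thandi ∩ Zheng ∩ Quinn ∩ Jun: (none).
Windows ≥ 90 min: (none).

none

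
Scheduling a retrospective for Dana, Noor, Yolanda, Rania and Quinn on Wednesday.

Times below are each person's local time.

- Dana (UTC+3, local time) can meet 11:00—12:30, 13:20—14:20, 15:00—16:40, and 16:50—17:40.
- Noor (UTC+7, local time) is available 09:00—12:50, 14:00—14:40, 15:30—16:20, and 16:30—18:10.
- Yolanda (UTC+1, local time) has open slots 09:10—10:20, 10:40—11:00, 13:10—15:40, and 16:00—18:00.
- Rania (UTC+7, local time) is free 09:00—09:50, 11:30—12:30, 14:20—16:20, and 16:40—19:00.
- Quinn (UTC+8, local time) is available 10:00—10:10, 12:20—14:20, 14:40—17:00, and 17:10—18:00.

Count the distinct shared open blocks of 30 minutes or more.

1

Dana → UTC: 08:00–09:30, 10:20–11:20, 12:00–13:40, 13:50–14:40.
Noor → UTC: 02:00–05:50, 07:00–07:40, 08:30–09:20, 09:30–11:10.
Yolanda → UTC: 08:10–09:20, 09:40–10:00, 12:10–14:40, 15:00–17:00.
Rania → UTC: 02:00–02:50, 04:30–05:30, 07:20–09:20, 09:40–12:00.
Quinn → UTC: 02:00–02:10, 04:20–06:20, 06:40–09:00, 09:10–10:00.
Dana ∩ Noor: 08:30–09:20, 10:20–11:10.
Dana ∩ Noor ∩ Yolanda: 08:30–09:20.
Dana ∩ Noor ∩ Yolanda ∩ Rania: 08:30–09:20.
Dana ∩ Noor ∩ Yolanda ∩ Rania ∩ Quinn: 08:30–09:00, 09:10–09:20.
Windows ≥ 30 min: 08:30–09:00.
That's 1 window.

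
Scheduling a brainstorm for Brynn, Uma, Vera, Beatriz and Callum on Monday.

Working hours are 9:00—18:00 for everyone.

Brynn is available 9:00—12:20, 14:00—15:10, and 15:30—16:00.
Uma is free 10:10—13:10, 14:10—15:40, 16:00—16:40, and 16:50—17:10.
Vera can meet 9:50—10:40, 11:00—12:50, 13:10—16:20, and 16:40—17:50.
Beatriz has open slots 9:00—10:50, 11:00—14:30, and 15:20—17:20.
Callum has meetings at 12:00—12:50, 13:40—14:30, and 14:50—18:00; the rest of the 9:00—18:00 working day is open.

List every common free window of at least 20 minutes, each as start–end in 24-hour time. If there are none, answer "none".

Callum free within 09:00–18:00: 09:00–12:00, 12:50–13:40, 14:30–14:50.
Brynn ∩ Uma: 10:10–12:20, 14:10–15:10, 15:30–15:40.
Brynn ∩ Uma ∩ Vera: 10:10–10:40, 11:00–12:20, 14:10–15:10, 15:30–15:40.
Brynn ∩ Uma ∩ Vera ∩ Beatriz: 10:10–10:40, 11:00–12:20, 14:10–14:30, 15:30–15:40.
Brynn ∩ Uma ∩ Vera ∩ Beatriz ∩ Callum: 10:10–10:40, 11:00–12:00.
Windows ≥ 20 min: 10:10–10:40, 11:00–12:00.

10:10–10:40, 11:00–12:00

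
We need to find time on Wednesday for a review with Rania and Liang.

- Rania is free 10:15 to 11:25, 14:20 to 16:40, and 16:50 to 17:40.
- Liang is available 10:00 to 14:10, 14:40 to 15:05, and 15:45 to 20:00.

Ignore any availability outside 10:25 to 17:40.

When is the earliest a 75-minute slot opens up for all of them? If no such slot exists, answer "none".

Rania ∩ Liang: 10:15–11:25, 14:40–15:05, 15:45–16:40, 16:50–17:40.
Restricted to 10:25–17:40: 10:25–11:25, 14:40–15:05, 15:45–16:40, 16:50–17:40.
Windows ≥ 75 min: (none).

none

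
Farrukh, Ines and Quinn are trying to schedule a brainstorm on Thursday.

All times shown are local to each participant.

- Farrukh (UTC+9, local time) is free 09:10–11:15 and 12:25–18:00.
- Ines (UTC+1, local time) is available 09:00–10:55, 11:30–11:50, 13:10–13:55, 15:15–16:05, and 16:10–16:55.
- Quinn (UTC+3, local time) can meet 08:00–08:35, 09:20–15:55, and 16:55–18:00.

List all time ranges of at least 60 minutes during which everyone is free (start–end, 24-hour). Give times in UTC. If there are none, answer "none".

Farrukh → UTC: 00:10–02:15, 03:25–09:00.
Ines → UTC: 08:00–09:55, 10:30–10:50, 12:10–12:55, 14:15–15:05, 15:10–15:55.
Quinn → UTC: 05:00–05:35, 06:20–12:55, 13:55–15:00.
Farrukh ∩ Ines: 08:00–09:00.
Farrukh ∩ Ines ∩ Quinn: 08:00–09:00.
Windows ≥ 60 min: 08:00–09:00.

08:00–09:00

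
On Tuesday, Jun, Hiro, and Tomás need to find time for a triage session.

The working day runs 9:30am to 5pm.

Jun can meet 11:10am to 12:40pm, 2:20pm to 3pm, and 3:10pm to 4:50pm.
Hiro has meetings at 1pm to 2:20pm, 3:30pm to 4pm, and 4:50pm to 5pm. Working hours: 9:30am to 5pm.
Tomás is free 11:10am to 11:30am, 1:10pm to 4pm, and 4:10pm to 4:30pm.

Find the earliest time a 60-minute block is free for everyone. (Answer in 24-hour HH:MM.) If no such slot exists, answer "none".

Hiro free within 09:30–17:00: 09:30–13:00, 14:20–15:30, 16:00–16:50.
Jun ∩ Hiro: 11:10–12:40, 14:20–15:00, 15:10–15:30, 16:00–16:50.
Jun ∩ Hiro ∩ Tomás: 11:10–11:30, 14:20–15:00, 15:10–15:30, 16:10–16:30.
Windows ≥ 60 min: (none).

none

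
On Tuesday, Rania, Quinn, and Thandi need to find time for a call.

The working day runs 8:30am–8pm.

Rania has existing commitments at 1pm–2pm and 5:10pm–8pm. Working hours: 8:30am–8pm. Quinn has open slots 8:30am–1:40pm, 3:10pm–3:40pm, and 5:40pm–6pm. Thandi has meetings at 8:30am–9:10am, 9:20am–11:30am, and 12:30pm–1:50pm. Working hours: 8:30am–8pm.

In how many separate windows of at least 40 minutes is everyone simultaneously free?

1

Rania free within 08:30–20:00: 08:30–13:00, 14:00–17:10.
Thandi free within 08:30–20:00: 09:10–09:20, 11:30–12:30, 13:50–20:00.
Rania ∩ Quinn: 08:30–13:00, 15:10–15:40.
Rania ∩ Quinn ∩ Thandi: 09:10–09:20, 11:30–12:30, 15:10–15:40.
Windows ≥ 40 min: 11:30–12:30.
That's 1 window.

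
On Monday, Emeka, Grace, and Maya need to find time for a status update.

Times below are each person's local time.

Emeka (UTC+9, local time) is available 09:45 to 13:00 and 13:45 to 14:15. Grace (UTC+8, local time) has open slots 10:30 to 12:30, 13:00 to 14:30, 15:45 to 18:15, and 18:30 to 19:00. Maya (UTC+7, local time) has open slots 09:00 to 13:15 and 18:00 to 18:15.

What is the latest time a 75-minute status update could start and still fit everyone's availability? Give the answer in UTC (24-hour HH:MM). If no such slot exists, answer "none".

02:45

Emeka → UTC: 00:45–04:00, 04:45–05:15.
Grace → UTC: 02:30–04:30, 05:00–06:30, 07:45–10:15, 10:30–11:00.
Maya → UTC: 02:00–06:15, 11:00–11:15.
Emeka ∩ Grace: 02:30–04:00, 05:00–05:15.
Emeka ∩ Grace ∩ Maya: 02:30–04:00, 05:00–05:15.
Windows ≥ 75 min: 02:30–04:00.
Latest start in the last window 02:30–04:00 is 04:00 − 75 min = 02:45.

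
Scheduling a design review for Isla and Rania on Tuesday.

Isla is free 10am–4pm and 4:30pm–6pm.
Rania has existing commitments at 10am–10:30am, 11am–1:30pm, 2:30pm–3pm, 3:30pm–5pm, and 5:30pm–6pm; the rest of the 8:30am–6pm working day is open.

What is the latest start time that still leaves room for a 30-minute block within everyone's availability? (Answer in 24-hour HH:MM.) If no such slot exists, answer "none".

Rania free within 08:30–18:00: 08:30–10:00, 10:30–11:00, 13:30–14:30, 15:00–15:30, 17:00–17:30.
Isla ∩ Rania: 10:30–11:00, 13:30–14:30, 15:00–15:30, 17:00–17:30.
Windows ≥ 30 min: 10:30–11:00, 13:30–14:30, 15:00–15:30, 17:00–17:30.
Latest start in the last window 17:00–17:30 is 17:30 − 30 min = 17:00.

17:00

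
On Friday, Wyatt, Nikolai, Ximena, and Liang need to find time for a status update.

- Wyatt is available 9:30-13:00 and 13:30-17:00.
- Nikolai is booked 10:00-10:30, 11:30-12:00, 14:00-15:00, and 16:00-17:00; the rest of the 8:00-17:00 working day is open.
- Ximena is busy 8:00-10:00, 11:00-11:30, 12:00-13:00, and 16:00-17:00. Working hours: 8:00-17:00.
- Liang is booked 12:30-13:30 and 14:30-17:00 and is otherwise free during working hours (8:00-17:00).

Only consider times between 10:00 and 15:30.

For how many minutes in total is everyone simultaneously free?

Nikolai free within 08:00–17:00: 08:00–10:00, 10:30–11:30, 12:00–14:00, 15:00–16:00.
Ximena free within 08:00–17:00: 10:00–11:00, 11:30–12:00, 13:00–16:00.
Liang free within 08:00–17:00: 08:00–12:30, 13:30–14:30.
Wyatt ∩ Nikolai: 09:30–10:00, 10:30–11:30, 12:00–13:00, 13:30–14:00, 15:00–16:00.
Wyatt ∩ Nikolai ∩ Ximena: 10:30–11:00, 13:30–14:00, 15:00–16:00.
Wyatt ∩ Nikolai ∩ Ximena ∩ Liang: 10:30–11:00, 13:30–14:00.
Restricted to 10:00–15:30: 10:30–11:00, 13:30–14:00.
Total common minutes: 30 + 30 = 60.

60 minutes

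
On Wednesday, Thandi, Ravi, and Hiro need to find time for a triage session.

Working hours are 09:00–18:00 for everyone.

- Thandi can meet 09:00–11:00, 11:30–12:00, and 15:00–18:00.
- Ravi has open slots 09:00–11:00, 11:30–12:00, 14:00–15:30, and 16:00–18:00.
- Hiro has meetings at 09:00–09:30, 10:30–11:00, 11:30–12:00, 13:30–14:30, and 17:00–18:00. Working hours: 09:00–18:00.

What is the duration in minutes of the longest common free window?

60 minutes

Hiro free within 09:00–18:00: 09:30–10:30, 11:00–11:30, 12:00–13:30, 14:30–17:00.
Thandi ∩ Ravi: 09:00–11:00, 11:30–12:00, 15:00–15:30, 16:00–18:00.
Thandi ∩ Ravi ∩ Hiro: 09:30–10:30, 15:00–15:30, 16:00–17:00.
Common window lengths: 60, 30, 60 min; longest is 60.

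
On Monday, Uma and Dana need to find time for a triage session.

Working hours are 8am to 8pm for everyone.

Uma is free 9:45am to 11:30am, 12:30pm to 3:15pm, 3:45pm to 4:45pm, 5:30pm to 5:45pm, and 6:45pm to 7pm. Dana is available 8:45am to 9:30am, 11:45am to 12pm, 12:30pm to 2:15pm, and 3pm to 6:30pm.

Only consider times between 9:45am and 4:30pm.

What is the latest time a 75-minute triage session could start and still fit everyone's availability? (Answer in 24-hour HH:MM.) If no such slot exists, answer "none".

Uma ∩ Dana: 12:30–14:15, 15:00–15:15, 15:45–16:45, 17:30–17:45.
Restricted to 09:45–16:30: 12:30–14:15, 15:00–15:15, 15:45–16:30.
Windows ≥ 75 min: 12:30–14:15.
Latest start in the last window 12:30–14:15 is 14:15 − 75 min = 13:00.

13:00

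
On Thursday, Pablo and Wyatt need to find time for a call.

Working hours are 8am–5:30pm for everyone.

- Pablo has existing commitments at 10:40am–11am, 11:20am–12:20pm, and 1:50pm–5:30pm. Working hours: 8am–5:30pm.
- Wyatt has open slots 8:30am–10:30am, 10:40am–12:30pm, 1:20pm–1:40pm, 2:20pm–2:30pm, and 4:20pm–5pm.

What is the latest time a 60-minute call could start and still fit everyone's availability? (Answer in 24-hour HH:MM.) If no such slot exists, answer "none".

09:30

Pablo free within 08:00–17:30: 08:00–10:40, 11:00–11:20, 12:20–13:50.
Pablo ∩ Wyatt: 08:30–10:30, 11:00–11:20, 12:20–12:30, 13:20–13:40.
Windows ≥ 60 min: 08:30–10:30.
Latest start in the last window 08:30–10:30 is 10:30 − 60 min = 09:30.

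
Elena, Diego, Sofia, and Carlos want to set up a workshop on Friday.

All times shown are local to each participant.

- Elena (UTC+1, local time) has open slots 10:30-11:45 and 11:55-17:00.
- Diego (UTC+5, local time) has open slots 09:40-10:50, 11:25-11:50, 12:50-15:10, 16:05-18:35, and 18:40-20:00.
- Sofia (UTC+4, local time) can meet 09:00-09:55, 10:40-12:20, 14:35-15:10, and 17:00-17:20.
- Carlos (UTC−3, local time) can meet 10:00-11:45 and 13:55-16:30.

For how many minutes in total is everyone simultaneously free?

20 minutes

Elena → UTC: 09:30–10:45, 10:55–16:00.
Diego → UTC: 04:40–05:50, 06:25–06:50, 07:50–10:10, 11:05–13:35, 13:40–15:00.
Sofia → UTC: 05:00–05:55, 06:40–08:20, 10:35–11:10, 13:00–13:20.
Carlos → UTC: 13:00–14:45, 16:55–19:30.
Elena ∩ Diego: 09:30–10:10, 11:05–13:35, 13:40–15:00.
Elena ∩ Diego ∩ Sofia: 11:05–11:10, 13:00–13:20.
Elena ∩ Diego ∩ Sofia ∩ Carlos: 13:00–13:20.
Total common minutes: 20.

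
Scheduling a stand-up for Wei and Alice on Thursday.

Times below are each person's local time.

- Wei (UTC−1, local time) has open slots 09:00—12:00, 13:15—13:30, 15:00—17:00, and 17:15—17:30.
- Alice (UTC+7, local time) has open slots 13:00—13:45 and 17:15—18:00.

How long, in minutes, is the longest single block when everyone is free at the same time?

45 minutes

Wei → UTC: 10:00–13:00, 14:15–14:30, 16:00–18:00, 18:15–18:30.
Alice → UTC: 06:00–06:45, 10:15–11:00.
Wei ∩ Alice: 10:15–11:00.
Single common window of 45 minutes.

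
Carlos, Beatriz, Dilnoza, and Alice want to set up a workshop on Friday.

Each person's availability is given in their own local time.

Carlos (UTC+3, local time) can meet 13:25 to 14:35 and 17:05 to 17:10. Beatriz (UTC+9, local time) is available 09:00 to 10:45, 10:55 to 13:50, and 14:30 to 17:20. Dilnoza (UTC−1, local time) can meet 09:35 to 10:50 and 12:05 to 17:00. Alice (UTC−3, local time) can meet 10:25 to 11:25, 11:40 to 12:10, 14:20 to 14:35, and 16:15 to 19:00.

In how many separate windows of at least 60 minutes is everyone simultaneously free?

0

Carlos → UTC: 10:25–11:35, 14:05–14:10.
Beatriz → UTC: 00:00–01:45, 01:55–04:50, 05:30–08:20.
Dilnoza → UTC: 10:35–11:50, 13:05–18:00.
Alice → UTC: 13:25–14:25, 14:40–15:10, 17:20–17:35, 19:15–22:00.
Carlos ∩ Beatriz: (none).
Carlos ∩ Beatriz ∩ Dilnoza: (none).
Carlos ∩ Beatriz ∩ Dilnoza ∩ Alice: (none).
Windows ≥ 60 min: (none).
That's 0 windows.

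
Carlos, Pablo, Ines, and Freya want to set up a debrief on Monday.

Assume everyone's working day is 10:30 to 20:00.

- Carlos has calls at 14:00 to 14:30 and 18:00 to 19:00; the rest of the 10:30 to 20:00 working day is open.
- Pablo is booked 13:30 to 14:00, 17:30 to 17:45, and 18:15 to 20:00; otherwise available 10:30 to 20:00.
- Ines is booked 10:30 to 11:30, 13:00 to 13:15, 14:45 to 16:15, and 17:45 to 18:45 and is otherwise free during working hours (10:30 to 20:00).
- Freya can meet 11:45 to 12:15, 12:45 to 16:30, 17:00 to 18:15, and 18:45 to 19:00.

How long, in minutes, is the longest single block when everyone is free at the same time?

Carlos free within 10:30–20:00: 10:30–14:00, 14:30–18:00, 19:00–20:00.
Pablo free within 10:30–20:00: 10:30–13:30, 14:00–17:30, 17:45–18:15.
Ines free within 10:30–20:00: 11:30–13:00, 13:15–14:45, 16:15–17:45, 18:45–20:00.
Carlos ∩ Pablo: 10:30–13:30, 14:30–17:30, 17:45–18:00.
Carlos ∩ Pablo ∩ Ines: 11:30–13:00, 13:15–13:30, 14:30–14:45, 16:15–17:30.
Carlos ∩ Pablo ∩ Ines ∩ Freya: 11:45–12:15, 12:45–13:00, 13:15–13:30, 14:30–14:45, 16:15–16:30, 17:00–17:30.
Common window lengths: 30, 15, 15, 15, 15, 30 min; longest is 30.

30 minutes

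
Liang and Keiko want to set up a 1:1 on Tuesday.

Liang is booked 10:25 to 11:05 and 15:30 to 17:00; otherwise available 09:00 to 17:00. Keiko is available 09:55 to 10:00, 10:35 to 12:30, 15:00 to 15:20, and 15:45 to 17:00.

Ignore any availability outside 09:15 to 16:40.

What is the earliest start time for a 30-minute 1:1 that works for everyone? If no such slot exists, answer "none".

11:05

Liang free within 09:00–17:00: 09:00–10:25, 11:05–15:30.
Liang ∩ Keiko: 09:55–10:00, 11:05–12:30, 15:00–15:20.
Restricted to 09:15–16:40: 09:55–10:00, 11:05–12:30, 15:00–15:20.
Windows ≥ 30 min: 11:05–12:30.
Earliest such window starts at 11:05.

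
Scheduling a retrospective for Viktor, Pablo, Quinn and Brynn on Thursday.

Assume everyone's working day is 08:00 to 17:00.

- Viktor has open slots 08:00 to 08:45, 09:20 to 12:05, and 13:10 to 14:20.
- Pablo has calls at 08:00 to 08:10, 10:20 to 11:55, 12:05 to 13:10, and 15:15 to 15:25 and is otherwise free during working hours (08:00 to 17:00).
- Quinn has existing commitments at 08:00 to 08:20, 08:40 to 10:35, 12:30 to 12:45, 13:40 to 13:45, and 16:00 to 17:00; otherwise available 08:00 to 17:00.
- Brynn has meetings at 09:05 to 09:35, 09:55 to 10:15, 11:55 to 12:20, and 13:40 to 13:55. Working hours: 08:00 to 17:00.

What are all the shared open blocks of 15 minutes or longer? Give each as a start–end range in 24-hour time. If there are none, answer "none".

Pablo free within 08:00–17:00: 08:10–10:20, 11:55–12:05, 13:10–15:15, 15:25–17:00.
Quinn free within 08:00–17:00: 08:20–08:40, 10:35–12:30, 12:45–13:40, 13:45–16:00.
Brynn free within 08:00–17:00: 08:00–09:05, 09:35–09:55, 10:15–11:55, 12:20–13:40, 13:55–17:00.
Viktor ∩ Pablo: 08:10–08:45, 09:20–10:20, 11:55–12:05, 13:10–14:20.
Viktor ∩ Pablo ∩ Quinn: 08:20–08:40, 11:55–12:05, 13:10–13:40, 13:45–14:20.
Viktor ∩ Pablo ∩ Quinn ∩ Brynn: 08:20–08:40, 13:10–13:40, 13:55–14:20.
Windows ≥ 15 min: 08:20–08:40, 13:10–13:40, 13:55–14:20.

08:20–08:40, 13:10–13:40, 13:55–14:20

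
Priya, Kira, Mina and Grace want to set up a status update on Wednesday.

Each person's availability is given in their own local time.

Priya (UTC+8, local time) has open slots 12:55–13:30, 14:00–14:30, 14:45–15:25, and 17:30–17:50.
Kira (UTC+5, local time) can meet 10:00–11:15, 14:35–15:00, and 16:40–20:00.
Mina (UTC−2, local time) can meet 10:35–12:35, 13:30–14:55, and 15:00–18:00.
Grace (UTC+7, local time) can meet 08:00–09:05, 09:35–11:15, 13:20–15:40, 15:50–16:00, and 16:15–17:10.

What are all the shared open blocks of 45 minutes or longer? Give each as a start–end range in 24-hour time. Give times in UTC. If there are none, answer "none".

none

Priya → UTC: 04:55–05:30, 06:00–06:30, 06:45–07:25, 09:30–09:50.
Kira → UTC: 05:00–06:15, 09:35–10:00, 11:40–15:00.
Mina → UTC: 12:35–14:35, 15:30–16:55, 17:00–20:00.
Grace → UTC: 01:00–02:05, 02:35–04:15, 06:20–08:40, 08:50–09:00, 09:15–10:10.
Priya ∩ Kira: 05:00–05:30, 06:00–06:15, 09:35–09:50.
Priya ∩ Kira ∩ Mina: (none).
Priya ∩ Kira ∩ Mina ∩ Grace: (none).
Windows ≥ 45 min: (none).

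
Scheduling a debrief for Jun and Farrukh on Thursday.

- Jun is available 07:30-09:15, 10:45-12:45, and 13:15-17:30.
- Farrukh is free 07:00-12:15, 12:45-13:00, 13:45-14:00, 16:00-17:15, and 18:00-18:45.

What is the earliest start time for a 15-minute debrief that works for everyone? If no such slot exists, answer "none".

Jun ∩ Farrukh: 07:30–09:15, 10:45–12:15, 13:45–14:00, 16:00–17:15.
Windows ≥ 15 min: 07:30–09:15, 10:45–12:15, 13:45–14:00, 16:00–17:15.
Earliest such window starts at 07:30.

07:30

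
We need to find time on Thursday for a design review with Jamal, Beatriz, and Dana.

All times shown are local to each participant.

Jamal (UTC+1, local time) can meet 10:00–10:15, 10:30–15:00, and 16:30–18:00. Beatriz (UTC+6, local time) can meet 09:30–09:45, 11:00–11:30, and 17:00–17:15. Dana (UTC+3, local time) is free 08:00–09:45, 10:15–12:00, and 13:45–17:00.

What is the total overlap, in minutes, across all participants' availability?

15 minutes

Jamal → UTC: 09:00–09:15, 09:30–14:00, 15:30–17:00.
Beatriz → UTC: 03:30–03:45, 05:00–05:30, 11:00–11:15.
Dana → UTC: 05:00–06:45, 07:15–09:00, 10:45–14:00.
Jamal ∩ Beatriz: 11:00–11:15.
Jamal ∩ Beatriz ∩ Dana: 11:00–11:15.
Total common minutes: 15.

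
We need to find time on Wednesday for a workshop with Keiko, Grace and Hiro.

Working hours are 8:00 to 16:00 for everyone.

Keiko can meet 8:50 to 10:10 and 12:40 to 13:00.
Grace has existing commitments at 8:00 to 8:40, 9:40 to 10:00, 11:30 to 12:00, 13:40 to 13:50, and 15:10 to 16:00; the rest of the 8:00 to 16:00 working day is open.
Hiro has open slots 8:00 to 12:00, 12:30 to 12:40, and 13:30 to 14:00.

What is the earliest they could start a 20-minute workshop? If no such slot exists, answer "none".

08:50

Grace free within 08:00–16:00: 08:40–09:40, 10:00–11:30, 12:00–13:40, 13:50–15:10.
Keiko ∩ Grace: 08:50–09:40, 10:00–10:10, 12:40–13:00.
Keiko ∩ Grace ∩ Hiro: 08:50–09:40, 10:00–10:10.
Windows ≥ 20 min: 08:50–09:40.
Earliest such window starts at 08:50.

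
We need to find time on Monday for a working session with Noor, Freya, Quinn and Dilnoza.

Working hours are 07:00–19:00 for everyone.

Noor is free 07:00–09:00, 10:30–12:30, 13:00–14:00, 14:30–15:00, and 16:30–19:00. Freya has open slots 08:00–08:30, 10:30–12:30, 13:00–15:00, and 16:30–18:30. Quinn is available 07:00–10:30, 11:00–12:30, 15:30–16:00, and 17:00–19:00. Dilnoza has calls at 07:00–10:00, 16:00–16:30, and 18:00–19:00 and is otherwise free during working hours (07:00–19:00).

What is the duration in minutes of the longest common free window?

Dilnoza free within 07:00–19:00: 10:00–16:00, 16:30–18:00.
Noor ∩ Freya: 08:00–08:30, 10:30–12:30, 13:00–14:00, 14:30–15:00, 16:30–18:30.
Noor ∩ Freya ∩ Quinn: 08:00–08:30, 11:00–12:30, 17:00–18:30.
Noor ∩ Freya ∩ Quinn ∩ Dilnoza: 11:00–12:30, 17:00–18:00.
Common window lengths: 90, 60 min; longest is 90.

90 minutes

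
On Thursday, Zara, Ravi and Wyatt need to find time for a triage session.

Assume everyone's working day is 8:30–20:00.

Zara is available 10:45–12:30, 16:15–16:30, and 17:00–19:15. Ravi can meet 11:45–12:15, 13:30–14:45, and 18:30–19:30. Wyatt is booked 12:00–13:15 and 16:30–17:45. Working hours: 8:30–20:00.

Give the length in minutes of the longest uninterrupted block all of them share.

45 minutes

Wyatt free within 08:30–20:00: 08:30–12:00, 13:15–16:30, 17:45–20:00.
Zara ∩ Ravi: 11:45–12:15, 18:30–19:15.
Zara ∩ Ravi ∩ Wyatt: 11:45–12:00, 18:30–19:15.
Common window lengths: 15, 45 min; longest is 45.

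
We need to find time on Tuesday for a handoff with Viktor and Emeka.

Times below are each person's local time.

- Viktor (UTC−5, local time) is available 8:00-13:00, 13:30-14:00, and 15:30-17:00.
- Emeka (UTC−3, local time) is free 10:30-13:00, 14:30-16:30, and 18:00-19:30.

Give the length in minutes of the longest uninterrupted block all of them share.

Viktor → UTC: 13:00–18:00, 18:30–19:00, 20:30–22:00.
Emeka → UTC: 13:30–16:00, 17:30–19:30, 21:00–22:30.
Viktor ∩ Emeka: 13:30–16:00, 17:30–18:00, 18:30–19:00, 21:00–22:00.
Common window lengths: 150, 30, 30, 60 min; longest is 150.

150 minutes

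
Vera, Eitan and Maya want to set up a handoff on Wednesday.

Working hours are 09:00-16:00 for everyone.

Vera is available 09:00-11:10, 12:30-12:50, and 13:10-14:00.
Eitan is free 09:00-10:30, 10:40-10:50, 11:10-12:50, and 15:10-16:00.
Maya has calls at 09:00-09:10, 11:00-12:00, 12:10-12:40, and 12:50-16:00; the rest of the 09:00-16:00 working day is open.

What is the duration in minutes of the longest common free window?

80 minutes

Maya free within 09:00–16:00: 09:10–11:00, 12:00–12:10, 12:40–12:50.
Vera ∩ Eitan: 09:00–10:30, 10:40–10:50, 12:30–12:50.
Vera ∩ Eitan ∩ Maya: 09:10–10:30, 10:40–10:50, 12:40–12:50.
Common window lengths: 80, 10, 10 min; longest is 80.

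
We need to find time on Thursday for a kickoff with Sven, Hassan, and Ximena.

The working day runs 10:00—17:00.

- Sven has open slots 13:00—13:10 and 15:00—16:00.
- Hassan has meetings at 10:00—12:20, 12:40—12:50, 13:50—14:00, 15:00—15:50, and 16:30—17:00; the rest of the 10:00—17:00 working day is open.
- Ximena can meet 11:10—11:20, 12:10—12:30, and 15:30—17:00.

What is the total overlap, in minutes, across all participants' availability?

Hassan free within 10:00–17:00: 12:20–12:40, 12:50–13:50, 14:00–15:00, 15:50–16:30.
Sven ∩ Hassan: 13:00–13:10, 15:50–16:00.
Sven ∩ Hassan ∩ Ximena: 15:50–16:00.
Total common minutes: 10.

10 minutes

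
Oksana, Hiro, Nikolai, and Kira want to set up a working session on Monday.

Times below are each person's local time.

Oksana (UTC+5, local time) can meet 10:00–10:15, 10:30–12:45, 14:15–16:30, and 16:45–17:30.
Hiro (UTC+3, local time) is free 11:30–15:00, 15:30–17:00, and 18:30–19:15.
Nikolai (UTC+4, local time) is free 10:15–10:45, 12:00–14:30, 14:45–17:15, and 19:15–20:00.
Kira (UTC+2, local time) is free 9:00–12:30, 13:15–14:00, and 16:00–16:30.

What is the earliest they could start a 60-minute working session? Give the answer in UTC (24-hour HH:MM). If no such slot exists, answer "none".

09:15

Oksana → UTC: 05:00–05:15, 05:30–07:45, 09:15–11:30, 11:45–12:30.
Hiro → UTC: 08:30–12:00, 12:30–14:00, 15:30–16:15.
Nikolai → UTC: 06:15–06:45, 08:00–10:30, 10:45–13:15, 15:15–16:00.
Kira → UTC: 07:00–10:30, 11:15–12:00, 14:00–14:30.
Oksana ∩ Hiro: 09:15–11:30, 11:45–12:00.
Oksana ∩ Hiro ∩ Nikolai: 09:15–10:30, 10:45–11:30, 11:45–12:00.
Oksana ∩ Hiro ∩ Nikolai ∩ Kira: 09:15–10:30, 11:15–11:30, 11:45–12:00.
Windows ≥ 60 min: 09:15–10:30.
Earliest such window starts at 09:15.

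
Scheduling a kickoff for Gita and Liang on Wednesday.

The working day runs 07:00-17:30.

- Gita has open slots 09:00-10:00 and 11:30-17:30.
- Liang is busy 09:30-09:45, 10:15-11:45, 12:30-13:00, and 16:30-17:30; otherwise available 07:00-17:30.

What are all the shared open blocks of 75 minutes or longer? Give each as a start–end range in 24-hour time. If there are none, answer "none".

Liang free within 07:00–17:30: 07:00–09:30, 09:45–10:15, 11:45–12:30, 13:00–16:30.
Gita ∩ Liang: 09:00–09:30, 09:45–10:00, 11:45–12:30, 13:00–16:30.
Windows ≥ 75 min: 13:00–16:30.

13:00–16:30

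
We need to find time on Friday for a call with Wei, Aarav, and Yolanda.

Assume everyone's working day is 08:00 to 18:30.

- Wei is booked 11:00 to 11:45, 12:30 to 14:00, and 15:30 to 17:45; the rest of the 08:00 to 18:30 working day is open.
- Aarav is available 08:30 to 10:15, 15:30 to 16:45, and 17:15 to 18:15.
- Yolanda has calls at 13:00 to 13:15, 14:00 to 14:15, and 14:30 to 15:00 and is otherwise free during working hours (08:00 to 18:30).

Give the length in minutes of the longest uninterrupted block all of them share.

Wei free within 08:00–18:30: 08:00–11:00, 11:45–12:30, 14:00–15:30, 17:45–18:30.
Yolanda free within 08:00–18:30: 08:00–13:00, 13:15–14:00, 14:15–14:30, 15:00–18:30.
Wei ∩ Aarav: 08:30–10:15, 17:45–18:15.
Wei ∩ Aarav ∩ Yolanda: 08:30–10:15, 17:45–18:15.
Common window lengths: 105, 30 min; longest is 105.

105 minutes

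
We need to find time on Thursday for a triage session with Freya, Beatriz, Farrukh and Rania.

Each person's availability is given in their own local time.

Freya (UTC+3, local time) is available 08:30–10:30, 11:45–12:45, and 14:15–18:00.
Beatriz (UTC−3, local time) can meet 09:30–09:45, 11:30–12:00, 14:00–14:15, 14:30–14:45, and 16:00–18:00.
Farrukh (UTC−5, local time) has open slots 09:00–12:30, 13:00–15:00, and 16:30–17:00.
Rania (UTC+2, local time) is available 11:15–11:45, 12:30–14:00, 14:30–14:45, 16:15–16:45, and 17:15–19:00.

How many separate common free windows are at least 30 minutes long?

Freya → UTC: 05:30–07:30, 08:45–09:45, 11:15–15:00.
Beatriz → UTC: 12:30–12:45, 14:30–15:00, 17:00–17:15, 17:30–17:45, 19:00–21:00.
Farrukh → UTC: 14:00–17:30, 18:00–20:00, 21:30–22:00.
Rania → UTC: 09:15–09:45, 10:30–12:00, 12:30–12:45, 14:15–14:45, 15:15–17:00.
Freya ∩ Beatriz: 12:30–12:45, 14:30–15:00.
Freya ∩ Beatriz ∩ Farrukh: 14:30–15:00.
Freya ∩ Beatriz ∩ Farrukh ∩ Rania: 14:30–14:45.
Windows ≥ 30 min: (none).
That's 0 windows.

0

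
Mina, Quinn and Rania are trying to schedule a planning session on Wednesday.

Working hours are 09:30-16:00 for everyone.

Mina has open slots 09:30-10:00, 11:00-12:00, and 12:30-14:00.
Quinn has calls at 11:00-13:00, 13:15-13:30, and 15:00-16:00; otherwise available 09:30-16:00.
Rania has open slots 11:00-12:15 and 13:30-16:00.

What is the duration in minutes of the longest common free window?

Quinn free within 09:30–16:00: 09:30–11:00, 13:00–13:15, 13:30–15:00.
Mina ∩ Quinn: 09:30–10:00, 13:00–13:15, 13:30–14:00.
Mina ∩ Quinn ∩ Rania: 13:30–14:00.
Single common window of 30 minutes.

30 minutes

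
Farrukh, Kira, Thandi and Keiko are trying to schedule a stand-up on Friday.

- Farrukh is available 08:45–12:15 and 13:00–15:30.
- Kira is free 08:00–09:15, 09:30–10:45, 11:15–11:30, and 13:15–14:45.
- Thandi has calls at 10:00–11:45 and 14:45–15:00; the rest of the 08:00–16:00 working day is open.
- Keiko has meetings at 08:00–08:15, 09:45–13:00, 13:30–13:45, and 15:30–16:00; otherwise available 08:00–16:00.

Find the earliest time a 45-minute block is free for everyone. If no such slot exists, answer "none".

Thandi free within 08:00–16:00: 08:00–10:00, 11:45–14:45, 15:00–16:00.
Keiko free within 08:00–16:00: 08:15–09:45, 13:00–13:30, 13:45–15:30.
Farrukh ∩ Kira: 08:45–09:15, 09:30–10:45, 11:15–11:30, 13:15–14:45.
Farrukh ∩ Kira ∩ Thandi: 08:45–09:15, 09:30–10:00, 13:15–14:45.
Farrukh ∩ Kira ∩ Thandi ∩ Keiko: 08:45–09:15, 09:30–09:45, 13:15–13:30, 13:45–14:45.
Windows ≥ 45 min: 13:45–14:45.
Earliest such window starts at 13:45.

13:45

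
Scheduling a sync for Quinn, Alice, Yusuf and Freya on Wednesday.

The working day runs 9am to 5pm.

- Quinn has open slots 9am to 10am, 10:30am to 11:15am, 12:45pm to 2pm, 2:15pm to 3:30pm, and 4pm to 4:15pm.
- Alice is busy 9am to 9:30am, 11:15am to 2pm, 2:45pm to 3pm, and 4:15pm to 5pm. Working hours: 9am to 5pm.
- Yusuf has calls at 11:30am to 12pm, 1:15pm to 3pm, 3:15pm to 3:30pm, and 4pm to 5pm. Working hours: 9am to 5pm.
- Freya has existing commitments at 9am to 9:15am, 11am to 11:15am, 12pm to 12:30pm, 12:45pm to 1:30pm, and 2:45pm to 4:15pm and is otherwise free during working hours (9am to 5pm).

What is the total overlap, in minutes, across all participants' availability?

Alice free within 09:00–17:00: 09:30–11:15, 14:00–14:45, 15:00–16:15.
Yusuf free within 09:00–17:00: 09:00–11:30, 12:00–13:15, 15:00–15:15, 15:30–16:00.
Freya free within 09:00–17:00: 09:15–11:00, 11:15–12:00, 12:30–12:45, 13:30–14:45, 16:15–17:00.
Quinn ∩ Alice: 09:30–10:00, 10:30–11:15, 14:15–14:45, 15:00–15:30, 16:00–16:15.
Quinn ∩ Alice ∩ Yusuf: 09:30–10:00, 10:30–11:15, 15:00–15:15.
Quinn ∩ Alice ∩ Yusuf ∩ Freya: 09:30–10:00, 10:30–11:00.
Total common minutes: 30 + 30 = 60.

60 minutes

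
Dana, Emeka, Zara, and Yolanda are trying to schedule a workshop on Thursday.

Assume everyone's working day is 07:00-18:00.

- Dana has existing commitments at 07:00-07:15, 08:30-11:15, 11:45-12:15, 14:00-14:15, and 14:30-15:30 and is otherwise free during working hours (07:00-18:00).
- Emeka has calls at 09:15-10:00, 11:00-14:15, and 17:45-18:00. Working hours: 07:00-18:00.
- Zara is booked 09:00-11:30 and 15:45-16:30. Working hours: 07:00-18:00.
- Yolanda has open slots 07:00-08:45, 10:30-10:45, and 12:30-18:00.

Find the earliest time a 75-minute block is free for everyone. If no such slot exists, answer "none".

Dana free within 07:00–18:00: 07:15–08:30, 11:15–11:45, 12:15–14:00, 14:15–14:30, 15:30–18:00.
Emeka free within 07:00–18:00: 07:00–09:15, 10:00–11:00, 14:15–17:45.
Zara free within 07:00–18:00: 07:00–09:00, 11:30–15:45, 16:30–18:00.
Dana ∩ Emeka: 07:15–08:30, 14:15–14:30, 15:30–17:45.
Dana ∩ Emeka ∩ Zara: 07:15–08:30, 14:15–14:30, 15:30–15:45, 16:30–17:45.
Dana ∩ Emeka ∩ Zara ∩ Yolanda: 07:15–08:30, 14:15–14:30, 15:30–15:45, 16:30–17:45.
Windows ≥ 75 min: 07:15–08:30, 16:30–17:45.
Earliest such window starts at 07:15.

07:15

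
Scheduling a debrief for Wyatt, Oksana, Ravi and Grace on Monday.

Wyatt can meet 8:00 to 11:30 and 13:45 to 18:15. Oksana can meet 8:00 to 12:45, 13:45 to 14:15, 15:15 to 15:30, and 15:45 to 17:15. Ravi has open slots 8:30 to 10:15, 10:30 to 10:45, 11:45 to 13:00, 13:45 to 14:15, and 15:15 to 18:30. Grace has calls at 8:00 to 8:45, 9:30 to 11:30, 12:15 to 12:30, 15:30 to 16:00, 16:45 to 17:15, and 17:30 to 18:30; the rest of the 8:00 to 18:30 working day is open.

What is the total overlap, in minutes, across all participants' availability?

Grace free within 08:00–18:30: 08:45–09:30, 11:30–12:15, 12:30–15:30, 16:00–16:45, 17:15–17:30.
Wyatt ∩ Oksana: 08:00–11:30, 13:45–14:15, 15:15–15:30, 15:45–17:15.
Wyatt ∩ Oksana ∩ Ravi: 08:30–10:15, 10:30–10:45, 13:45–14:15, 15:15–15:30, 15:45–17:15.
Wyatt ∩ Oksana ∩ Ravi ∩ Grace: 08:45–09:30, 13:45–14:15, 15:15–15:30, 16:00–16:45.
Total common minutes: 45 + 30 + 15 + 45 = 135.

135 minutes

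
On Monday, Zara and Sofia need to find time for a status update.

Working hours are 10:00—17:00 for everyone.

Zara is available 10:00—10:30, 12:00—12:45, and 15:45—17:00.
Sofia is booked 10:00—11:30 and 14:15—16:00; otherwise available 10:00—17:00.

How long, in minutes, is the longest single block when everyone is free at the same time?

60 minutes

Sofia free within 10:00–17:00: 11:30–14:15, 16:00–17:00.
Zara ∩ Sofia: 12:00–12:45, 16:00–17:00.
Common window lengths: 45, 60 min; longest is 60.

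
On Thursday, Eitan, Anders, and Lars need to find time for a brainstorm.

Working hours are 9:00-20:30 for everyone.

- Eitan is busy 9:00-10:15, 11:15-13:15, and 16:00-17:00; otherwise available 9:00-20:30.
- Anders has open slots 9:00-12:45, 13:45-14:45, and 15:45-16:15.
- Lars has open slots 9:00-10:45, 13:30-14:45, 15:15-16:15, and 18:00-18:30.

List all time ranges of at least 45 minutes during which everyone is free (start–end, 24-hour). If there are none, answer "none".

Eitan free within 09:00–20:30: 10:15–11:15, 13:15–16:00, 17:00–20:30.
Eitan ∩ Anders: 10:15–11:15, 13:45–14:45, 15:45–16:00.
Eitan ∩ Anders ∩ Lars: 10:15–10:45, 13:45–14:45, 15:45–16:00.
Windows ≥ 45 min: 13:45–14:45.

13:45–14:45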